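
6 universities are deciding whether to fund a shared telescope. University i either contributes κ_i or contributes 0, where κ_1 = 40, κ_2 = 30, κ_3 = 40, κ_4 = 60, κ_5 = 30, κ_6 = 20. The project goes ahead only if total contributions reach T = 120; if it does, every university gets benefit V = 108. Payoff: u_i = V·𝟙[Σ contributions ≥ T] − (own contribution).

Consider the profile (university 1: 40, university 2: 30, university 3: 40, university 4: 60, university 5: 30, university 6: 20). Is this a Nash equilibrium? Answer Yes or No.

Total = 220 ≥ 120: provided.
University 1 (pledges 40, payoff 68): dropping to 0 → total 180, payoff 108. Profitable deviation.

No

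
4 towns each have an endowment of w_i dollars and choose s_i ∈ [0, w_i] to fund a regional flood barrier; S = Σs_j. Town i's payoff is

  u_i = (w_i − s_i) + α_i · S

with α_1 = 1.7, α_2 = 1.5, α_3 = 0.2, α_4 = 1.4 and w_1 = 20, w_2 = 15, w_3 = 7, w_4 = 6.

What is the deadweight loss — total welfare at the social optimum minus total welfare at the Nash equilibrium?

∂u_i/∂s_i = α_i − 1, so town i contributes w_i if α_i > 1, else 0.
α_i > 1 for i ∈ {1, 2, 4}; NE contributions (20, 15, 0, 6), S = 41.
W^NE = Σw_i − S^NE + (Σα_i)·S^NE = 48 + 3.8·41 = 203.8.
Planner: ∂(Σu_j)/∂s_i = Σα_j − 1 = 3.8 > 0, so everyone contributes w_i; S^SO = 48, W^SO = 48 + 3.8·48 = 230.4.
Deadweight loss = 26.6.

26.6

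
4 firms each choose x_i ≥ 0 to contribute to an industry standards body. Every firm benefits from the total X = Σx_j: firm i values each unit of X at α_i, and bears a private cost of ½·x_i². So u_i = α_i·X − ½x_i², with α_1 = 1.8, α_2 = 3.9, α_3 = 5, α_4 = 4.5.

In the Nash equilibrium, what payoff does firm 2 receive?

Firm i's FOC: ∂u_i/∂x_i = α_i − x_i = 0, so x_i* = α_i.
NE contributions = (1.8, 3.9, 5, 4.5); X = 15.2.
u_2 = α_2·X − ½·(x_2)² = 3.9·15.2 − ½·3.9² = 51.675.

51.675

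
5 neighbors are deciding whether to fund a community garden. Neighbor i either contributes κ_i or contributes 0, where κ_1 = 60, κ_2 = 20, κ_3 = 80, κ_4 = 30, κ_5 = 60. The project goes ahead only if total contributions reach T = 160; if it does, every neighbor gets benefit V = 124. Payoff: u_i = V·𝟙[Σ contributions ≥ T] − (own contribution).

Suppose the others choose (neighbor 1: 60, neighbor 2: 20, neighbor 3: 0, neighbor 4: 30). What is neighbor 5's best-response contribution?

60

Others' total = 110. Contributing 60 brings total to 170 ≥ 160: gain V − κ_5 = 64.
Best response: 60.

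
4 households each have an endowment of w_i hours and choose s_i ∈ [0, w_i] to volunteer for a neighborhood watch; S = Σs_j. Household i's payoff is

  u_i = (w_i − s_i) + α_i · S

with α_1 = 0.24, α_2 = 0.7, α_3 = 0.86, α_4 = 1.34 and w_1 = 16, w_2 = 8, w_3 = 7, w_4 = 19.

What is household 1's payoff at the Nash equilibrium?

∂u_i/∂s_i = α_i − 1, so household i contributes w_i if α_i > 1, else 0.
α_i > 1 for i ∈ {4}; NE contributions (0, 0, 0, 19), S = 19.
u_1 = (16 − 0) + 0.24·19 = 20.56.

20.56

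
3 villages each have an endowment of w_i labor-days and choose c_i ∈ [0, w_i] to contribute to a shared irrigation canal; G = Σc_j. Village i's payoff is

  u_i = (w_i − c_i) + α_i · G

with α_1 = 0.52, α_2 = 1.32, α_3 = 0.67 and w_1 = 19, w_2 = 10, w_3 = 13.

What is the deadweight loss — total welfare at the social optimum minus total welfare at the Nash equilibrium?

∂u_i/∂c_i = α_i − 1, so village i contributes w_i if α_i > 1, else 0.
α_i > 1 for i ∈ {2}; NE contributions (0, 10, 0), G = 10.
W^NE = Σw_i − G^NE + (Σα_i)·G^NE = 42 + 1.51·10 = 57.1.
Planner: ∂(Σu_j)/∂c_i = Σα_j − 1 = 1.51 > 0, so everyone contributes w_i; G^SO = 42, W^SO = 42 + 1.51·42 = 105.42.
Deadweight loss = 48.32.

48.32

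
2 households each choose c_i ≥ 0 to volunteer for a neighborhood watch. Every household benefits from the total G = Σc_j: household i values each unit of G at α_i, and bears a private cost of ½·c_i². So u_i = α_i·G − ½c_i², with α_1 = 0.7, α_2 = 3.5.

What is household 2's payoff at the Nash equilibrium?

8.575

Household i's FOC: ∂u_i/∂c_i = α_i − c_i = 0, so c_i* = α_i.
NE contributions = (0.7, 3.5); G = 4.2.
u_2 = α_2·G − ½·(c_2)² = 3.5·4.2 − ½·3.5² = 8.575.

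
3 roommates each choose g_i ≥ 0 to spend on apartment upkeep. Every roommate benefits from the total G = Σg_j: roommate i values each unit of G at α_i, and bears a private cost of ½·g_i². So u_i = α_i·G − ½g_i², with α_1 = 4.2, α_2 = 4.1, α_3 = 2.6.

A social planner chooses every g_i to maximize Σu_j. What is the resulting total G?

Planner FOC: ∂(Σu_j)/∂g_i = (Σα_j) − g_i = 0, so g_i^SO = Σα_j = 10.9 for every i; G^SO = 32.7.

32.7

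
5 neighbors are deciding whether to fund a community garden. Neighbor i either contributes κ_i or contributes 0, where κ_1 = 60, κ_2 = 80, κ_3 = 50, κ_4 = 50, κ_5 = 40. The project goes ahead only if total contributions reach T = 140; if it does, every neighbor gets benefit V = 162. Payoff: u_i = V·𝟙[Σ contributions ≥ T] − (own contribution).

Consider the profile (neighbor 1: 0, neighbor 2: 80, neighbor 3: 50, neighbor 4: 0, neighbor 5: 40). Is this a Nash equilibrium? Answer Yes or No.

Total = 170 ≥ 140: provided.
Neighbor 1 (pledges 0, payoff 162): pledging 60 → total 230, payoff 102. No gain.
Neighbor 2 (pledges 80, payoff 82): dropping to 0 → total 90, payoff 0. No gain.
Neighbor 3 (pledges 50, payoff 112): dropping to 0 → total 120, payoff 0. No gain.
Neighbor 4 (pledges 0, payoff 162): pledging 50 → total 220, payoff 112. No gain.
Neighbor 5 (pledges 40, payoff 122): dropping to 0 → total 130, payoff 0. No gain.

Yes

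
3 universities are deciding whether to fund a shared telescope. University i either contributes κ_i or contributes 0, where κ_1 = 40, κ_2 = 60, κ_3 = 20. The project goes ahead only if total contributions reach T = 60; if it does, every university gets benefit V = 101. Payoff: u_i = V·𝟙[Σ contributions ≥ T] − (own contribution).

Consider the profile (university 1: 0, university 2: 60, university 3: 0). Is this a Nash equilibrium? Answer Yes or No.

Yes

Total = 60 ≥ 60: provided.
University 1 (pledges 0, payoff 101): pledging 40 → total 100, payoff 61. No gain.
University 2 (pledges 60, payoff 41): dropping to 0 → total 0, payoff 0. No gain.
University 3 (pledges 0, payoff 101): pledging 20 → total 80, payoff 81. No gain.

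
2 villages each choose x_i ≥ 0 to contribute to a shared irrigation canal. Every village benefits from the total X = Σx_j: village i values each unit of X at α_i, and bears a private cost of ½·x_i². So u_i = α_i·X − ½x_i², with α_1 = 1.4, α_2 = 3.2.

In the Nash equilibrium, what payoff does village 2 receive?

9.6

Village i's FOC: ∂u_i/∂x_i = α_i − x_i = 0, so x_i* = α_i.
NE contributions = (1.4, 3.2); X = 4.6.
u_2 = α_2·X − ½·(x_2)² = 3.2·4.6 − ½·3.2² = 9.6.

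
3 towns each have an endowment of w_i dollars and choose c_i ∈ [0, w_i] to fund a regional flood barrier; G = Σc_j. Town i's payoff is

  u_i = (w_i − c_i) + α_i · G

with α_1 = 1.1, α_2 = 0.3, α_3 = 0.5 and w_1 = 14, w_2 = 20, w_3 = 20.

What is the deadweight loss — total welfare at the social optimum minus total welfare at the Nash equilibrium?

∂u_i/∂c_i = α_i − 1, so town i contributes w_i if α_i > 1, else 0.
α_i > 1 for i ∈ {1}; NE contributions (14, 0, 0), G = 14.
W^NE = Σw_i − G^NE + (Σα_i)·G^NE = 54 + 0.9·14 = 66.6.
Planner: ∂(Σu_j)/∂c_i = Σα_j − 1 = 0.9 > 0, so everyone contributes w_i; G^SO = 54, W^SO = 54 + 0.9·54 = 102.6.
Deadweight loss = 36.

36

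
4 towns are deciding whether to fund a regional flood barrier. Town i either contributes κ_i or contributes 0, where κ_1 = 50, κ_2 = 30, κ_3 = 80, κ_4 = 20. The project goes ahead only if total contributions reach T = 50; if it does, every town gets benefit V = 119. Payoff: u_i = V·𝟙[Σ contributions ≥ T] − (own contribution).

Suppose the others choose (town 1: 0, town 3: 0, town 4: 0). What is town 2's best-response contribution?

Others' total = 0. Even contributing 30 gives 30 < 50: no benefit either way.
Best response: 0.

0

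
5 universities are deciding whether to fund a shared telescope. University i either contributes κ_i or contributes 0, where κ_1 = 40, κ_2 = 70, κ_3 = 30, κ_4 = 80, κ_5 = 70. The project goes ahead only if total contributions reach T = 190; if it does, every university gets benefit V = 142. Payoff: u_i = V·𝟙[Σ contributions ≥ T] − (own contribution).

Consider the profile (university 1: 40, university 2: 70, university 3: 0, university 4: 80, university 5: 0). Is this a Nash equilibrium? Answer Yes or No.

Total = 190 ≥ 190: provided.
University 1 (pledges 40, payoff 102): dropping to 0 → total 150, payoff 0. No gain.
University 2 (pledges 70, payoff 72): dropping to 0 → total 120, payoff 0. No gain.
University 3 (pledges 0, payoff 142): pledging 30 → total 220, payoff 112. No gain.
University 4 (pledges 80, payoff 62): dropping to 0 → total 110, payoff 0. No gain.
University 5 (pledges 0, payoff 142): pledging 70 → total 260, payoff 72. No gain.

Yes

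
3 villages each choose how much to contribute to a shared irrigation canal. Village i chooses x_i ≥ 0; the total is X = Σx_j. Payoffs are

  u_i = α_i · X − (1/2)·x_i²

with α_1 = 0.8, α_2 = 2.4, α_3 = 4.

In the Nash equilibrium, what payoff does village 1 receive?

5.44

Village i's FOC: ∂u_i/∂x_i = α_i − x_i = 0, so x_i* = α_i.
NE contributions = (0.8, 2.4, 4); X = 7.2.
u_1 = α_1·X − ½·(x_1)² = 0.8·7.2 − ½·0.8² = 5.44.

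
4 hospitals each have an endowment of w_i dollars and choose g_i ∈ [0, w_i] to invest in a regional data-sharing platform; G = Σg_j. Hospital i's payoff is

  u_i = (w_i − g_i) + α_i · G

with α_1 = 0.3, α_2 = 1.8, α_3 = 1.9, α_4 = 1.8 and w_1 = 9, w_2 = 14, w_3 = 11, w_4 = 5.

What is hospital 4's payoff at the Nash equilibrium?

∂u_i/∂g_i = α_i − 1, so hospital i contributes w_i if α_i > 1, else 0.
α_i > 1 for i ∈ {2, 3, 4}; NE contributions (0, 14, 11, 5), G = 30.
u_4 = (5 − 5) + 1.8·30 = 54.

54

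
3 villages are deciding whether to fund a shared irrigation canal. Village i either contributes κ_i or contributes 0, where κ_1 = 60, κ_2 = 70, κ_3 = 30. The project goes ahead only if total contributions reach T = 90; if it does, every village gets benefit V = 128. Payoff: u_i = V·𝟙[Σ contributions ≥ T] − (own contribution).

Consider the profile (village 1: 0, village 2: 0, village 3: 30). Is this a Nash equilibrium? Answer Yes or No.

No

Total = 30 < 90: not provided.
Village 1 (pledges 0, payoff 0): pledging 60 → total 90, payoff 68. Profitable deviation.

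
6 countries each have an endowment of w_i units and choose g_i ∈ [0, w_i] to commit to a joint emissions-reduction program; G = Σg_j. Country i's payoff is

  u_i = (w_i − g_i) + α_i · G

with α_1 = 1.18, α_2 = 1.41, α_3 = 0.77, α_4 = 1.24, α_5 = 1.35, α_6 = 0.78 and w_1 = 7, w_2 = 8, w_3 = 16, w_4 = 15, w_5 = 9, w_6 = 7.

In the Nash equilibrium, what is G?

∂u_i/∂g_i = α_i − 1, so country i contributes w_i if α_i > 1, else 0.
α_i > 1 for i ∈ {1, 2, 4, 5}; NE contributions (7, 8, 0, 15, 9, 0), G = 39.

39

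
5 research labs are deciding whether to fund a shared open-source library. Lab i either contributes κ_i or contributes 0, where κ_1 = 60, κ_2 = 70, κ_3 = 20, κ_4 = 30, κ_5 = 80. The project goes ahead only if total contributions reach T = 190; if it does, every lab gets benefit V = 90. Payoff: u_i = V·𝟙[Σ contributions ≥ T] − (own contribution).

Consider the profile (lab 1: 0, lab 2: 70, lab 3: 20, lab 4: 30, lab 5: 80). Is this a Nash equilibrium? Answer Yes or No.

Total = 200 ≥ 190: provided.
Lab 1 (pledges 0, payoff 90): pledging 60 → total 260, payoff 30. No gain.
Lab 2 (pledges 70, payoff 20): dropping to 0 → total 130, payoff 0. No gain.
Lab 3 (pledges 20, payoff 70): dropping to 0 → total 180, payoff 0. No gain.
Lab 4 (pledges 30, payoff 60): dropping to 0 → total 170, payoff 0. No gain.
Lab 5 (pledges 80, payoff 10): dropping to 0 → total 120, payoff 0. No gain.

Yes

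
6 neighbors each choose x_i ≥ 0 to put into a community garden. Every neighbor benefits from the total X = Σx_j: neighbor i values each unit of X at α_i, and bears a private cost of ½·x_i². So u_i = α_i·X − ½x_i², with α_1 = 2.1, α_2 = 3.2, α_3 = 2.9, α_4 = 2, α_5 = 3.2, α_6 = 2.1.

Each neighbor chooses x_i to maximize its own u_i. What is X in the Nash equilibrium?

15.5

Neighbor i's FOC: ∂u_i/∂x_i = α_i − x_i = 0, so x_i* = α_i.
NE contributions = (2.1, 3.2, 2.9, 2, 3.2, 2.1); X = 15.5.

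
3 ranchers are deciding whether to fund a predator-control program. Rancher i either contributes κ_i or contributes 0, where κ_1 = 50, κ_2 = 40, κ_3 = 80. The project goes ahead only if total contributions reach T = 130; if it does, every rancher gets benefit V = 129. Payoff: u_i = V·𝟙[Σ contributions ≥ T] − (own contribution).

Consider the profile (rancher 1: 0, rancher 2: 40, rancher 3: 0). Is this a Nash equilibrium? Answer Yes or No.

No

Total = 40 < 130: not provided.
Rancher 1 (pledges 0, payoff 0): pledging 50 → total 90, payoff -50. No gain.
Rancher 2 (pledges 40, payoff -40): dropping to 0 → total 0, payoff 0. Profitable deviation.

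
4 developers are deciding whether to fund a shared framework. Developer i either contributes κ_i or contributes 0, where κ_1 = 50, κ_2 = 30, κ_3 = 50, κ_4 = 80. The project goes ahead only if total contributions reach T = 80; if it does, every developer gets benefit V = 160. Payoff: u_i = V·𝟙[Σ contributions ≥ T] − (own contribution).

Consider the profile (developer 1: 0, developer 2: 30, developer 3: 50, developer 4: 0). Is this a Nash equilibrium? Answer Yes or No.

Total = 80 ≥ 80: provided.
Developer 1 (pledges 0, payoff 160): pledging 50 → total 130, payoff 110. No gain.
Developer 2 (pledges 30, payoff 130): dropping to 0 → total 50, payoff 0. No gain.
Developer 3 (pledges 50, payoff 110): dropping to 0 → total 30, payoff 0. No gain.
Developer 4 (pledges 0, payoff 160): pledging 80 → total 160, payoff 80. No gain.

Yes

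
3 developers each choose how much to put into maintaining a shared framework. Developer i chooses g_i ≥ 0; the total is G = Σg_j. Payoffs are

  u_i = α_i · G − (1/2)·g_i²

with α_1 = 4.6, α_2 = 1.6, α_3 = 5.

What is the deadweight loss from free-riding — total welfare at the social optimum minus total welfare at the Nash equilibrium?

Developer i's FOC: ∂u_i/∂g_i = α_i − g_i = 0, so g_i* = α_i.
NE contributions = (4.6, 1.6, 5); G = 11.2.
W^NE = (Σα)·G − ½Σα_i² = 11.2² − ½·48.72 = 101.08.
Planner sets g_i = Σα_j = 11.2 for every i, so G^SO = 3·11.2 = 33.6.
W^SO = (Σα)·G^SO − ½·3·(Σα)² = (3/2)·11.2² = 188.16.
Deadweight loss = W^SO − W^NE = 87.08.

87.08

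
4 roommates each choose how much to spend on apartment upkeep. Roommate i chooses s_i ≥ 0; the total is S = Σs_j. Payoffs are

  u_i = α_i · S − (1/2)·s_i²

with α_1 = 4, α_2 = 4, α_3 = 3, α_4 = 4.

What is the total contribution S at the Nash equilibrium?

Roommate i's FOC: ∂u_i/∂s_i = α_i − s_i = 0, so s_i* = α_i.
NE contributions = (4, 4, 3, 4); S = 15.

15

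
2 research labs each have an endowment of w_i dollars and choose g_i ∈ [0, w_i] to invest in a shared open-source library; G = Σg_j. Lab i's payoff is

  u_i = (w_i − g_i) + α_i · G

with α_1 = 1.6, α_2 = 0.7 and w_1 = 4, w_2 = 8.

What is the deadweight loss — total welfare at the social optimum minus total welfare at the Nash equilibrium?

∂u_i/∂g_i = α_i − 1, so lab i contributes w_i if α_i > 1, else 0.
α_i > 1 for i ∈ {1}; NE contributions (4, 0), G = 4.
W^NE = Σw_i − G^NE + (Σα_i)·G^NE = 12 + 1.3·4 = 17.2.
Planner: ∂(Σu_j)/∂g_i = Σα_j − 1 = 1.3 > 0, so everyone contributes w_i; G^SO = 12, W^SO = 12 + 1.3·12 = 27.6.
Deadweight loss = 10.4.

10.4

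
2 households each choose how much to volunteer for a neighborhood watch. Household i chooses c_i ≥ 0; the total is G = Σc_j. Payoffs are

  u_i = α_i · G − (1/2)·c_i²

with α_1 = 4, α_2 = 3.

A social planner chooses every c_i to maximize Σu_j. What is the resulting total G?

14

Planner FOC: ∂(Σu_j)/∂c_i = (Σα_j) − c_i = 0, so c_i^SO = Σα_j = 7 for every i; G^SO = 14.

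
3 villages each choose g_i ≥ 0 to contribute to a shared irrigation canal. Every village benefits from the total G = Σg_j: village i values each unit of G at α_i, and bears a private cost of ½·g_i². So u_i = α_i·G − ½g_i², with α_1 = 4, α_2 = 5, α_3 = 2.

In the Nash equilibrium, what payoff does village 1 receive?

36

Village i's FOC: ∂u_i/∂g_i = α_i − g_i = 0, so g_i* = α_i.
NE contributions = (4, 5, 2); G = 11.
u_1 = α_1·G − ½·(g_1)² = 4·11 − ½·4² = 36.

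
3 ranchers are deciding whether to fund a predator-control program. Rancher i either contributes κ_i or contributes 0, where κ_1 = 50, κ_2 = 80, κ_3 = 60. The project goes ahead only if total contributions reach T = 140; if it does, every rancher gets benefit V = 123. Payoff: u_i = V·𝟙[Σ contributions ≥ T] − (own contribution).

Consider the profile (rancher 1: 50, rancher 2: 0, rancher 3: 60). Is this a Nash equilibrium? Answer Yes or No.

Total = 110 < 140: not provided.
Rancher 1 (pledges 50, payoff -50): dropping to 0 → total 60, payoff 0. Profitable deviation.

No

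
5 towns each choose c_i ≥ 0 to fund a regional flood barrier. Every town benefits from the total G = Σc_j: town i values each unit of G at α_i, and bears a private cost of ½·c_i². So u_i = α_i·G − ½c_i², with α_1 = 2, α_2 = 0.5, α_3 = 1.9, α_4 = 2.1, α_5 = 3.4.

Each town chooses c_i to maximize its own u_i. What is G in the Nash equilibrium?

Town i's FOC: ∂u_i/∂c_i = α_i − c_i = 0, so c_i* = α_i.
NE contributions = (2, 0.5, 1.9, 2.1, 3.4); G = 9.9.

9.9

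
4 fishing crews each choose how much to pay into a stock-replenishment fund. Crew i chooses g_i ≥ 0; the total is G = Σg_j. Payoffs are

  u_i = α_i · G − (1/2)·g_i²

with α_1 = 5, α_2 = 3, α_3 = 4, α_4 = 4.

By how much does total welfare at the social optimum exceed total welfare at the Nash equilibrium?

289

Crew i's FOC: ∂u_i/∂g_i = α_i − g_i = 0, so g_i* = α_i.
NE contributions = (5, 3, 4, 4); G = 16.
W^NE = (Σα)·G − ½Σα_i² = 16² − ½·66 = 223.
Planner sets g_i = Σα_j = 16 for every i, so G^SO = 4·16 = 64.
W^SO = (Σα)·G^SO − ½·4·(Σα)² = (4/2)·16² = 512.
Deadweight loss = W^SO − W^NE = 289.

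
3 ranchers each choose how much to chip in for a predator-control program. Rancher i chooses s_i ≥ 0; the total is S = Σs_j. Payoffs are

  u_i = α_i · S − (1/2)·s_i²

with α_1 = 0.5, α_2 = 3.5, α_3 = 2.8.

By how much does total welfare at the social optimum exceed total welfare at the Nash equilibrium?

33.29

Rancher i's FOC: ∂u_i/∂s_i = α_i − s_i = 0, so s_i* = α_i.
NE contributions = (0.5, 3.5, 2.8); S = 6.8.
W^NE = (Σα)·S − ½Σα_i² = 6.8² − ½·20.34 = 36.07.
Planner sets s_i = Σα_j = 6.8 for every i, so S^SO = 3·6.8 = 20.4.
W^SO = (Σα)·S^SO − ½·3·(Σα)² = (3/2)·6.8² = 69.36.
Deadweight loss = W^SO − W^NE = 33.29.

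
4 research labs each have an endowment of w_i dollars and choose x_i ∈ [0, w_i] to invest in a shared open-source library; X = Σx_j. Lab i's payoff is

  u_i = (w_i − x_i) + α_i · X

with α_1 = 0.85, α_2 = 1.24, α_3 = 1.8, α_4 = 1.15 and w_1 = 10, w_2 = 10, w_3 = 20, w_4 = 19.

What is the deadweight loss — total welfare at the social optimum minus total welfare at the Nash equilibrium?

40.4

∂u_i/∂x_i = α_i − 1, so lab i contributes w_i if α_i > 1, else 0.
α_i > 1 for i ∈ {2, 3, 4}; NE contributions (0, 10, 20, 19), X = 49.
W^NE = Σw_i − X^NE + (Σα_i)·X^NE = 59 + 4.04·49 = 256.96.
Planner: ∂(Σu_j)/∂x_i = Σα_j − 1 = 4.04 > 0, so everyone contributes w_i; X^SO = 59, W^SO = 59 + 4.04·59 = 297.36.
Deadweight loss = 40.4.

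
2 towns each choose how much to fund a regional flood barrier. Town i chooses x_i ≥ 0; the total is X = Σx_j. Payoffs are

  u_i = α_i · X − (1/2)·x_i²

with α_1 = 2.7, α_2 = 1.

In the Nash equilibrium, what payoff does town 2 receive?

Town i's FOC: ∂u_i/∂x_i = α_i − x_i = 0, so x_i* = α_i.
NE contributions = (2.7, 1); X = 3.7.
u_2 = α_2·X − ½·(x_2)² = 1·3.7 − ½·1² = 3.2.

3.2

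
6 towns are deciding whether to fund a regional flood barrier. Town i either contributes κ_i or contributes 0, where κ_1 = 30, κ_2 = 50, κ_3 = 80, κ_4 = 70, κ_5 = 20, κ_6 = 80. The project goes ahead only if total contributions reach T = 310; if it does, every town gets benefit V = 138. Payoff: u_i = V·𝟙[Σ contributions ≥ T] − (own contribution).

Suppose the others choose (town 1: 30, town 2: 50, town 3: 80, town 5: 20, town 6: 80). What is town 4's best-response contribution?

70

Others' total = 260. Contributing 70 brings total to 330 ≥ 310: gain V − κ_4 = 68.
Best response: 70.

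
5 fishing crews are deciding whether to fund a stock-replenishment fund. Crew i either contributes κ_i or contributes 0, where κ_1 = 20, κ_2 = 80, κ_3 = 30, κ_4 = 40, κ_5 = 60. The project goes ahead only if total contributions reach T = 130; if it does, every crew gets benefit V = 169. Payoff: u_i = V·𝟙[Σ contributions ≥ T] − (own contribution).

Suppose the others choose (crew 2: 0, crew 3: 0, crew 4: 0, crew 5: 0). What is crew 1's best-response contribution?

0

Others' total = 0. Even contributing 20 gives 20 < 130: no benefit either way.
Best response: 0.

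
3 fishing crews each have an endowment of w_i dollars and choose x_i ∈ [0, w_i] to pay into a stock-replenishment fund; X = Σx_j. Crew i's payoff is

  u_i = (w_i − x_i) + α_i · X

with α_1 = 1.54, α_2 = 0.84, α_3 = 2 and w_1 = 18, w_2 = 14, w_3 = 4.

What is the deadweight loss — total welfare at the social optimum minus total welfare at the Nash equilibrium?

∂u_i/∂x_i = α_i − 1, so crew i contributes w_i if α_i > 1, else 0.
α_i > 1 for i ∈ {1, 3}; NE contributions (18, 0, 4), X = 22.
W^NE = Σw_i − X^NE + (Σα_i)·X^NE = 36 + 3.38·22 = 110.36.
Planner: ∂(Σu_j)/∂x_i = Σα_j − 1 = 3.38 > 0, so everyone contributes w_i; X^SO = 36, W^SO = 36 + 3.38·36 = 157.68.
Deadweight loss = 47.32.

47.32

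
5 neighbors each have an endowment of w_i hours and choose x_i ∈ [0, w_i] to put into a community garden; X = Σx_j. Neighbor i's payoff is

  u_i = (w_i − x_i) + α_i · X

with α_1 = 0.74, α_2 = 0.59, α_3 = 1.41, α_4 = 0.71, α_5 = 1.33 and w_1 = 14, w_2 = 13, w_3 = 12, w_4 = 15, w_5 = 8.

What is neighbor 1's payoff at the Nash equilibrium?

∂u_i/∂x_i = α_i − 1, so neighbor i contributes w_i if α_i > 1, else 0.
α_i > 1 for i ∈ {3, 5}; NE contributions (0, 0, 12, 0, 8), X = 20.
u_1 = (14 − 0) + 0.74·20 = 28.8.

28.8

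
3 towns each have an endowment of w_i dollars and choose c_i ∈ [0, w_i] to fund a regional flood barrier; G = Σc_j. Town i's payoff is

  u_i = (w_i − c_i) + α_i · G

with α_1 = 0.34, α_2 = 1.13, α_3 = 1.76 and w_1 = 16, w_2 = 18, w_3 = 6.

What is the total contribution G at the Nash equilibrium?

∂u_i/∂c_i = α_i − 1, so town i contributes w_i if α_i > 1, else 0.
α_i > 1 for i ∈ {2, 3}; NE contributions (0, 18, 6), G = 24.

24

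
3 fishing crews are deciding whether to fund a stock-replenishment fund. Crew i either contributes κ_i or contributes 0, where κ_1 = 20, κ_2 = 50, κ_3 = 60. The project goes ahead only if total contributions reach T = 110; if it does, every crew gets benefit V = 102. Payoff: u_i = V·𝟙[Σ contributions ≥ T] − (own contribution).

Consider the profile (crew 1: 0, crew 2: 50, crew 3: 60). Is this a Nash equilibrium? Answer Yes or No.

Total = 110 ≥ 110: provided.
Crew 1 (pledges 0, payoff 102): pledging 20 → total 130, payoff 82. No gain.
Crew 2 (pledges 50, payoff 52): dropping to 0 → total 60, payoff 0. No gain.
Crew 3 (pledges 60, payoff 42): dropping to 0 → total 50, payoff 0. No gain.

Yes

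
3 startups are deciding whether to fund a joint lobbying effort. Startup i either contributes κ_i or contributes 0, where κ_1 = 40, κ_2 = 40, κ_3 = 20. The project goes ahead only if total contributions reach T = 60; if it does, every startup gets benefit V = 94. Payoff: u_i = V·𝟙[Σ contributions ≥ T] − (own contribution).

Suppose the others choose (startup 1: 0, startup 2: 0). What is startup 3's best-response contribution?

0

Others' total = 0. Even contributing 20 gives 20 < 60: no benefit either way.
Best response: 0.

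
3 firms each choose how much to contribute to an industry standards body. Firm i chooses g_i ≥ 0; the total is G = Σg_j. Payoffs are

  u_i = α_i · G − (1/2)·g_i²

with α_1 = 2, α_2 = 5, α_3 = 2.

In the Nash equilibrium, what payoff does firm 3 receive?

Firm i's FOC: ∂u_i/∂g_i = α_i − g_i = 0, so g_i* = α_i.
NE contributions = (2, 5, 2); G = 9.
u_3 = α_3·G − ½·(g_3)² = 2·9 − ½·2² = 16.

16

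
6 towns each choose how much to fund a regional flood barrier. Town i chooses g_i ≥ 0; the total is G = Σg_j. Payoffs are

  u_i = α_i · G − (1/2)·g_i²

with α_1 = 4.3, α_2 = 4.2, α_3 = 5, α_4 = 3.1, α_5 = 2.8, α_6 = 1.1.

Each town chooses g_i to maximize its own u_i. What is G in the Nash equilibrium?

20.5

Town i's FOC: ∂u_i/∂g_i = α_i − g_i = 0, so g_i* = α_i.
NE contributions = (4.3, 4.2, 5, 3.1, 2.8, 1.1); G = 20.5.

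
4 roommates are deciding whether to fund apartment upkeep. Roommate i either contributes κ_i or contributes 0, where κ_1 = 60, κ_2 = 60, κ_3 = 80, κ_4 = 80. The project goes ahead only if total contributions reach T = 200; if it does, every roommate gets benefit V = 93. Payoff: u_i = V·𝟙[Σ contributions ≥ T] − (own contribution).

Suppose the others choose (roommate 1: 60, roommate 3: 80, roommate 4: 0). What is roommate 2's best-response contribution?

60

Others' total = 140. Contributing 60 brings total to 200 ≥ 200: gain V − κ_2 = 33.
Best response: 60.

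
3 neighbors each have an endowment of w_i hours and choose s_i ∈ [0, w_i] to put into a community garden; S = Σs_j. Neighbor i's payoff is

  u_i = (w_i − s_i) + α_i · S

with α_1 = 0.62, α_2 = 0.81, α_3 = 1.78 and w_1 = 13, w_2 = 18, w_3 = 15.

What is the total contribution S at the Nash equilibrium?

15

∂u_i/∂s_i = α_i − 1, so neighbor i contributes w_i if α_i > 1, else 0.
α_i > 1 for i ∈ {3}; NE contributions (0, 0, 15), S = 15.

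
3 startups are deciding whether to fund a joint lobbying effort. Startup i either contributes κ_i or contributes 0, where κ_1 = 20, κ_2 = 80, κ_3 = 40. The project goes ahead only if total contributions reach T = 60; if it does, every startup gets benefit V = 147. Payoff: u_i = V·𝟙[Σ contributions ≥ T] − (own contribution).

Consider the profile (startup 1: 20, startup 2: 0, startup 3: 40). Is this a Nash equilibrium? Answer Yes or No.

Total = 60 ≥ 60: provided.
Startup 1 (pledges 20, payoff 127): dropping to 0 → total 40, payoff 0. No gain.
Startup 2 (pledges 0, payoff 147): pledging 80 → total 140, payoff 67. No gain.
Startup 3 (pledges 40, payoff 107): dropping to 0 → total 20, payoff 0. No gain.

Yes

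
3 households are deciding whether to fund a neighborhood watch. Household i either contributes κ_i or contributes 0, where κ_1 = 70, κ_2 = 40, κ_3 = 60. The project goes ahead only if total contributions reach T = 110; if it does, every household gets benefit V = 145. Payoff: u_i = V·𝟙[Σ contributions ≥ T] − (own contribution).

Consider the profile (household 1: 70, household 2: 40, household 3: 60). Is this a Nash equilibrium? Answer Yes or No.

No

Total = 170 ≥ 110: provided.
Household 1 (pledges 70, payoff 75): dropping to 0 → total 100, payoff 0. No gain.
Household 2 (pledges 40, payoff 105): dropping to 0 → total 130, payoff 145. Profitable deviation.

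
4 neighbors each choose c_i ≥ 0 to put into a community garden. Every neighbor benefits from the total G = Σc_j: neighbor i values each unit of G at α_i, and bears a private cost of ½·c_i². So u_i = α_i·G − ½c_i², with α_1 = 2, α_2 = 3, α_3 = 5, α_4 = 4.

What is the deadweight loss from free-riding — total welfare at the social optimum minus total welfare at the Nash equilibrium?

Neighbor i's FOC: ∂u_i/∂c_i = α_i − c_i = 0, so c_i* = α_i.
NE contributions = (2, 3, 5, 4); G = 14.
W^NE = (Σα)·G − ½Σα_i² = 14² − ½·54 = 169.
Planner sets c_i = Σα_j = 14 for every i, so G^SO = 4·14 = 56.
W^SO = (Σα)·G^SO − ½·4·(Σα)² = (4/2)·14² = 392.
Deadweight loss = W^SO − W^NE = 223.

223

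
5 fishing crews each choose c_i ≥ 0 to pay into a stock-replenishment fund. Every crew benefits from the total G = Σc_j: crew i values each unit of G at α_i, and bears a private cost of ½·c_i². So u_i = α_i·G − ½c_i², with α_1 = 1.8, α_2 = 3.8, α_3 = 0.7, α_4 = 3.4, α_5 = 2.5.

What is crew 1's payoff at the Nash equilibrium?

Crew i's FOC: ∂u_i/∂c_i = α_i − c_i = 0, so c_i* = α_i.
NE contributions = (1.8, 3.8, 0.7, 3.4, 2.5); G = 12.2.
u_1 = α_1·G − ½·(c_1)² = 1.8·12.2 − ½·1.8² = 20.34.

20.34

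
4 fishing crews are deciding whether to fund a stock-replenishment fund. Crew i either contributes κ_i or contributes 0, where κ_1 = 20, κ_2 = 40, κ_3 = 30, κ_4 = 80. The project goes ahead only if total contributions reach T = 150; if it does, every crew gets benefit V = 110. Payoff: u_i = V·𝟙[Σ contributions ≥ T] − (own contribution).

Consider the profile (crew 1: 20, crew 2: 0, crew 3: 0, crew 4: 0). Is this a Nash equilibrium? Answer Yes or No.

No

Total = 20 < 150: not provided.
Crew 1 (pledges 20, payoff -20): dropping to 0 → total 0, payoff 0. Profitable deviation.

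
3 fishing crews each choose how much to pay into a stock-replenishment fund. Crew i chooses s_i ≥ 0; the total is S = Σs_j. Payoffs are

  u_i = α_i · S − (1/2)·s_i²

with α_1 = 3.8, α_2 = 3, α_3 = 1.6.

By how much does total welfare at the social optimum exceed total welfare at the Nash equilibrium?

48.28

Crew i's FOC: ∂u_i/∂s_i = α_i − s_i = 0, so s_i* = α_i.
NE contributions = (3.8, 3, 1.6); S = 8.4.
W^NE = (Σα)·S − ½Σα_i² = 8.4² − ½·26 = 57.56.
Planner sets s_i = Σα_j = 8.4 for every i, so S^SO = 3·8.4 = 25.2.
W^SO = (Σα)·S^SO − ½·3·(Σα)² = (3/2)·8.4² = 105.84.
Deadweight loss = W^SO − W^NE = 48.28.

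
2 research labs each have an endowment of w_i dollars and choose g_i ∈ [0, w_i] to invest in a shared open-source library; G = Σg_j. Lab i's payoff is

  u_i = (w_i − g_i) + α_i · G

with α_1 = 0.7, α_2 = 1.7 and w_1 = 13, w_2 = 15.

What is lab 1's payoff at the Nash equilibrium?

23.5

∂u_i/∂g_i = α_i − 1, so lab i contributes w_i if α_i > 1, else 0.
α_i > 1 for i ∈ {2}; NE contributions (0, 15), G = 15.
u_1 = (13 − 0) + 0.7·15 = 23.5.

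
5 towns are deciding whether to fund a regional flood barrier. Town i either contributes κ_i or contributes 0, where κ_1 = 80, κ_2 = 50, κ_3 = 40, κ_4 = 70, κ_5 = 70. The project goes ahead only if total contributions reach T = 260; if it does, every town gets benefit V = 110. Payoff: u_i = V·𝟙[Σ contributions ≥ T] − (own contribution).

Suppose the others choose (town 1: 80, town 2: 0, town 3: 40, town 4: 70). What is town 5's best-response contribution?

Others' total = 190. Contributing 70 brings total to 260 ≥ 260: gain V − κ_5 = 40.
Best response: 70.

70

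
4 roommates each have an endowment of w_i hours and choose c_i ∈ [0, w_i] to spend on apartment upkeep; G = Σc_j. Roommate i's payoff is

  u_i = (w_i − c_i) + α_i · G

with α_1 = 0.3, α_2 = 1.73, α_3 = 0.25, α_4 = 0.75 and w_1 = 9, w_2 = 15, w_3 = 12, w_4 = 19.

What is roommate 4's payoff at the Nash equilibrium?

∂u_i/∂c_i = α_i − 1, so roommate i contributes w_i if α_i > 1, else 0.
α_i > 1 for i ∈ {2}; NE contributions (0, 15, 0, 0), G = 15.
u_4 = (19 − 0) + 0.75·15 = 30.25.

30.25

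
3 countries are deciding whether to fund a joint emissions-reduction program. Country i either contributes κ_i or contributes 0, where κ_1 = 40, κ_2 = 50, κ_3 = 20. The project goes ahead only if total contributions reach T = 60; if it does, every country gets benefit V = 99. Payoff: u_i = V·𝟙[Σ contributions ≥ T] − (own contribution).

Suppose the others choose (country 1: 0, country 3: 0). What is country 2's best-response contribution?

Others' total = 0. Even contributing 50 gives 50 < 60: no benefit either way.
Best response: 0.

0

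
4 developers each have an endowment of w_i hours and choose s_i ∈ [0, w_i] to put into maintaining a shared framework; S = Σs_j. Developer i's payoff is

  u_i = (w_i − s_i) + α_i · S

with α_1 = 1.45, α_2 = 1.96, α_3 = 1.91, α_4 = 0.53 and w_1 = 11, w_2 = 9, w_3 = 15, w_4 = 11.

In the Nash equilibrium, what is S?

35

∂u_i/∂s_i = α_i − 1, so developer i contributes w_i if α_i > 1, else 0.
α_i > 1 for i ∈ {1, 2, 3}; NE contributions (11, 9, 15, 0), S = 35.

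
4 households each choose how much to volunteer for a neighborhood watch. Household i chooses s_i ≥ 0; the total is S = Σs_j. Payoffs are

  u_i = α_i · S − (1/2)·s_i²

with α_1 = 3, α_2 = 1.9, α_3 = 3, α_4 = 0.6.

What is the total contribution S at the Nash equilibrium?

Household i's FOC: ∂u_i/∂s_i = α_i − s_i = 0, so s_i* = α_i.
NE contributions = (3, 1.9, 3, 0.6); S = 8.5.

8.5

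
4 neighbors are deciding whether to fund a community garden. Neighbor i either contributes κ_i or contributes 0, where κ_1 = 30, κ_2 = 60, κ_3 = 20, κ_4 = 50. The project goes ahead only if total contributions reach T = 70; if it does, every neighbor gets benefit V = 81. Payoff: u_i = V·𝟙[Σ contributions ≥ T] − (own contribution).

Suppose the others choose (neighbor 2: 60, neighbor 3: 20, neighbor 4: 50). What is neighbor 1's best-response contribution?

0

Others' total = 130 ≥ 70; contributing adds cost 30 for no extra benefit.
Best response: 0.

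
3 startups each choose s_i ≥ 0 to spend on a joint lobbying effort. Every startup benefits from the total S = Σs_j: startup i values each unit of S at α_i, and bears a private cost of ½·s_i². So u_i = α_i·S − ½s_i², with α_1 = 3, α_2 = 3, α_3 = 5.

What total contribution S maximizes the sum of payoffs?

33

Planner FOC: ∂(Σu_j)/∂s_i = (Σα_j) − s_i = 0, so s_i^SO = Σα_j = 11 for every i; S^SO = 33.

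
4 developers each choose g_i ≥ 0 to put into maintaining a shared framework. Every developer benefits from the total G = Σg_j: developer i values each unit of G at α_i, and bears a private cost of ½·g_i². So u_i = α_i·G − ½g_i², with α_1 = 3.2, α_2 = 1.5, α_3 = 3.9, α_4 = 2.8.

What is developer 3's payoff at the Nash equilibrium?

Developer i's FOC: ∂u_i/∂g_i = α_i − g_i = 0, so g_i* = α_i.
NE contributions = (3.2, 1.5, 3.9, 2.8); G = 11.4.
u_3 = α_3·G − ½·(g_3)² = 3.9·11.4 − ½·3.9² = 36.855.

36.855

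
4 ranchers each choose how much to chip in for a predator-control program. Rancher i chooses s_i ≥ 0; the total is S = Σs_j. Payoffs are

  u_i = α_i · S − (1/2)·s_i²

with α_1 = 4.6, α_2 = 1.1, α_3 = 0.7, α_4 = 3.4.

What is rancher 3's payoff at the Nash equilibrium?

6.615

Rancher i's FOC: ∂u_i/∂s_i = α_i − s_i = 0, so s_i* = α_i.
NE contributions = (4.6, 1.1, 0.7, 3.4); S = 9.8.
u_3 = α_3·S − ½·(s_3)² = 0.7·9.8 − ½·0.7² = 6.615.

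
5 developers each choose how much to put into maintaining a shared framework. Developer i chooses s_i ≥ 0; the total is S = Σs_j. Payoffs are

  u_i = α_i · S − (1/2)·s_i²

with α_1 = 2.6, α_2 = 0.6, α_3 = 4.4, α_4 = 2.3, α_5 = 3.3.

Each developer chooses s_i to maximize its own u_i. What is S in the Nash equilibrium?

13.2

Developer i's FOC: ∂u_i/∂s_i = α_i − s_i = 0, so s_i* = α_i.
NE contributions = (2.6, 0.6, 4.4, 2.3, 3.3); S = 13.2.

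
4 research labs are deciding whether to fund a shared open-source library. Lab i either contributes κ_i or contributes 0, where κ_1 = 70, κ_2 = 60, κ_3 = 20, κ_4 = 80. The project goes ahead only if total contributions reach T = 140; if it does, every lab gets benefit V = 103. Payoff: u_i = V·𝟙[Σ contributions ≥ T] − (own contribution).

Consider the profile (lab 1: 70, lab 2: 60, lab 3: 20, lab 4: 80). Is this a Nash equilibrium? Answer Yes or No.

Total = 230 ≥ 140: provided.
Lab 1 (pledges 70, payoff 33): dropping to 0 → total 160, payoff 103. Profitable deviation.

No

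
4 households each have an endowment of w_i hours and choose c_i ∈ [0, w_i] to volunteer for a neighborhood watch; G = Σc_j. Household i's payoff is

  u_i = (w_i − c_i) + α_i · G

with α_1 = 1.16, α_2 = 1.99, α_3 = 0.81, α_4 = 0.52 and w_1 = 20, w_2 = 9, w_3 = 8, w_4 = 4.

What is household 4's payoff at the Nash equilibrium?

19.08

∂u_i/∂c_i = α_i − 1, so household i contributes w_i if α_i > 1, else 0.
α_i > 1 for i ∈ {1, 2}; NE contributions (20, 9, 0, 0), G = 29.
u_4 = (4 − 0) + 0.52·29 = 19.08.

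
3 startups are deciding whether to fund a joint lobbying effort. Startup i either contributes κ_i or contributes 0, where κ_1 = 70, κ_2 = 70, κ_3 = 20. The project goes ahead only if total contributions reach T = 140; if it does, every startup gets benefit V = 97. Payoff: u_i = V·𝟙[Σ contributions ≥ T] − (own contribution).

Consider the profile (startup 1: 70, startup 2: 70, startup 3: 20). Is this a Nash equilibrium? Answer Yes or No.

Total = 160 ≥ 140: provided.
Startup 1 (pledges 70, payoff 27): dropping to 0 → total 90, payoff 0. No gain.
Startup 2 (pledges 70, payoff 27): dropping to 0 → total 90, payoff 0. No gain.
Startup 3 (pledges 20, payoff 77): dropping to 0 → total 140, payoff 97. Profitable deviation.

No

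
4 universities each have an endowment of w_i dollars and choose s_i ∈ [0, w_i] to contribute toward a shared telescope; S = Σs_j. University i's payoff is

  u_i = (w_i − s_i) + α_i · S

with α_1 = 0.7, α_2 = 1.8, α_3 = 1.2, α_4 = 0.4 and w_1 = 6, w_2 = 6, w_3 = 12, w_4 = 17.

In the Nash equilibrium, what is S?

18

∂u_i/∂s_i = α_i − 1, so university i contributes w_i if α_i > 1, else 0.
α_i > 1 for i ∈ {2, 3}; NE contributions (0, 6, 12, 0), S = 18.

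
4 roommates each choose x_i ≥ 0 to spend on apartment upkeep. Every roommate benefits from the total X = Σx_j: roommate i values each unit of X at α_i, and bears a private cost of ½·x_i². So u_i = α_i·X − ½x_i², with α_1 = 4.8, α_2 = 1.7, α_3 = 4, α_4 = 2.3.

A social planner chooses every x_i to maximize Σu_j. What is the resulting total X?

51.2

Planner FOC: ∂(Σu_j)/∂x_i = (Σα_j) − x_i = 0, so x_i^SO = Σα_j = 12.8 for every i; X^SO = 51.2.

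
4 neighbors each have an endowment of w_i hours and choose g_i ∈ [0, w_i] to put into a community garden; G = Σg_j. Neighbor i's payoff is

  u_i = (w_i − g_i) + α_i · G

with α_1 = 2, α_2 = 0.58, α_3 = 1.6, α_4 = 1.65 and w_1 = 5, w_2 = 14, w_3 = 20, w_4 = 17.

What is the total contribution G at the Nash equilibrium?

42

∂u_i/∂g_i = α_i − 1, so neighbor i contributes w_i if α_i > 1, else 0.
α_i > 1 for i ∈ {1, 3, 4}; NE contributions (5, 0, 20, 17), G = 42.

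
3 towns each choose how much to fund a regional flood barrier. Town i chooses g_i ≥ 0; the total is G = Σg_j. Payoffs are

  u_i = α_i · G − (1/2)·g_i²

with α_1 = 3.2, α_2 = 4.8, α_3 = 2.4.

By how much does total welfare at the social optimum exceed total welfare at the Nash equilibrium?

73.6

Town i's FOC: ∂u_i/∂g_i = α_i − g_i = 0, so g_i* = α_i.
NE contributions = (3.2, 4.8, 2.4); G = 10.4.
W^NE = (Σα)·G − ½Σα_i² = 10.4² − ½·39.04 = 88.64.
Planner sets g_i = Σα_j = 10.4 for every i, so G^SO = 3·10.4 = 31.2.
W^SO = (Σα)·G^SO − ½·3·(Σα)² = (3/2)·10.4² = 162.24.
Deadweight loss = W^SO − W^NE = 73.6.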